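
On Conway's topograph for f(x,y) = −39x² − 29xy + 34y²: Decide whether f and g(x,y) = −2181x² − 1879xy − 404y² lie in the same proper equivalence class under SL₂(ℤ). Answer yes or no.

D₁ = 6145, D₂ = 6145
river cycle of f (length 50): (34, 29, -39), (-39, 49, 24), (24, 47, -41), (-41, 35, 30), (30, 25, -46), (-46, 67, 9), (9, 77, -6), (-6, 67, 69), (69, 71, -4), (-4, 73, 51), … (40 more)
river cycle of g (length 50): (-39, 49, 24), (24, 47, -41), (-41, 35, 30), (30, 25, -46), (-46, 67, 9), (9, 77, -6), (-6, 67, 69), (69, 71, -4), (-4, 73, 51), (51, 29, -26), … (40 more)
cycles coincide ⇒ equivalent

yes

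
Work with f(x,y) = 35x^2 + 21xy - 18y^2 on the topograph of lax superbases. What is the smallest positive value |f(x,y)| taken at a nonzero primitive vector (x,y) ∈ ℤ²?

river: ρ → (-18,51,5)
river: ρ → (5,49,-28)
river: ρ → (-28,7,26)
river: ρ → (26,45,-9)
river: ρ → (-9,45,26)
river: ρ → (26,7,-28)
river: ρ → (-28,49,5)
river: ρ → (5,51,-18)
river: ρ → (-18,21,35)
river: ρ → (35,49,-4)
river: ρ → (-4,47,47)
river: ρ → (47,47,-4)
river: ρ → (-4,49,35)
river: ρ → (35,21,-18)
closes: descent 0, river 14
min |a| on river = 4

4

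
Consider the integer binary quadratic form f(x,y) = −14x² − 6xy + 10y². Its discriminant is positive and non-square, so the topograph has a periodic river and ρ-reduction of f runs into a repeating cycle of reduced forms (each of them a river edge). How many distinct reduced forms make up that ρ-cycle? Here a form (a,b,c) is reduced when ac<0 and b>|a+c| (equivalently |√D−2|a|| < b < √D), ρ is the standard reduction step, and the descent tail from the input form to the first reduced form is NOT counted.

D = 596, ⌊√D⌋ = 24
descent: ρ → (10,6,-14)  [lands on river]
river: ρ → (-14,22,2)
river: ρ → (2,22,-14)
river: ρ → (-14,6,10)
river: ρ → (10,14,-10)
river: ρ → (-10,6,14)
river: ρ → (14,22,-2)
river: ρ → (-2,22,14)
river: ρ → (14,6,-10)
river: ρ → (-10,14,10)
ρ-cycle length = 10 (tail of 1 descent step not counted)

10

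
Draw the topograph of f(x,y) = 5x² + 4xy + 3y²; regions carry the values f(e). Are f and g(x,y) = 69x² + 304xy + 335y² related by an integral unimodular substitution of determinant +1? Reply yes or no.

D₁ = -44, D₂ = -44
f: flip: (5,4,3)→(3,-4,5)
f: translate: b→2 (≡-4 mod 6), so (3,-4,5)→(3,2,4)
f: reduced (well bottom): (3,2,4) with a≤c, −a<b≤a
g: translate: b→28 (≡304 mod 138), so (69,304,335)→(69,28,3)
g: flip: (69,28,3)→(3,-28,69)
g: translate: b→2 (≡-28 mod 6), so (3,-28,69)→(3,2,4)
g: reduced (well bottom): (3,2,4) with a≤c, −a<b≤a
reduced forms (3, 2, 4) vs (3, 2, 4) ⇒ equivalent

yes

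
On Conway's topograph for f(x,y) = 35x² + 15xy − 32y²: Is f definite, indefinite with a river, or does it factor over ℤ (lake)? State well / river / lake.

D = b²−4ac = 15² − 4·35·(-32) = 4705
D > 0 non-square ⇒ indefinite ⇒ periodic river

river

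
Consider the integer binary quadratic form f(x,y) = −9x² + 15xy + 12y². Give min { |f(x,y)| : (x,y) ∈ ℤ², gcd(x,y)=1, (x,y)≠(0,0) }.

river: ρ → (12,9,-12)
river: ρ → (-12,15,9)
river: ρ → (9,21,-6)
river: ρ → (-6,15,18)
river: ρ → (18,21,-3)
river: ρ → (-3,21,18)
river: ρ → (18,15,-6)
river: ρ → (-6,21,9)
river: ρ → (9,15,-12)
river: ρ → (-12,9,12)
river: ρ → (12,15,-9)
river: ρ → (-9,21,6)
river: ρ → (6,15,-18)
river: ρ → (-18,21,3)
river: ρ → (3,21,-18)
river: ρ → (-18,15,6)
river: ρ → (6,21,-9)
river: ρ → (-9,15,12)
closes: descent 0, river 18
min |a| on river = 3

3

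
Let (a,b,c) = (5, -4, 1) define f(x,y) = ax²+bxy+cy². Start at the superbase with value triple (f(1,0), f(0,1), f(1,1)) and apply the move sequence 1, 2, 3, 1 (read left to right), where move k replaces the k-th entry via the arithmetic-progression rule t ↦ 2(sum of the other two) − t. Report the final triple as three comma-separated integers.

start (5,1,2) = (f(1,0),f(0,1),f(1,1))
replace slot 1: 2·(1+2) − 5 = 1 → (1,1,2)
replace slot 2: 2·(1+2) − 1 = 5 → (1,5,2)
replace slot 3: 2·(1+5) − 2 = 10 → (1,5,10)
replace slot 1: 2·(5+10) − 1 = 29 → (29,5,10)

29,5,10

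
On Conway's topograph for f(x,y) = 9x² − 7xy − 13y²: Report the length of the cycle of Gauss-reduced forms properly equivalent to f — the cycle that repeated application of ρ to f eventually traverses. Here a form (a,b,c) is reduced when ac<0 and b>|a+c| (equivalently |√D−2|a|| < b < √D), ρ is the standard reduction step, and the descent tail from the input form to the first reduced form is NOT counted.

D = 517, ⌊√D⌋ = 22
descent: ρ → (-13,7,9)  [lands on river]
river: ρ → (9,11,-11)
river: ρ → (-11,11,9)
river: ρ → (9,7,-13)
river: ρ → (-13,19,3)
river: ρ → (3,17,-19)
river: ρ → (-19,21,1)
river: ρ → (1,21,-19)
river: ρ → (-19,17,3)
river: ρ → (3,19,-13)
ρ-cycle length = 10 (tail of 1 descent step not counted)

10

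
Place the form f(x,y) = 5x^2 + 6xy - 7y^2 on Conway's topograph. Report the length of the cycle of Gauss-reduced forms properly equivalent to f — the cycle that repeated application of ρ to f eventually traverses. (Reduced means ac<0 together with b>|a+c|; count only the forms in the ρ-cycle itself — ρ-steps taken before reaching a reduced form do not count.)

D = 176, ⌊√D⌋ = 13
river: ρ → (-7,8,4)
river: ρ → (4,8,-7)
river: ρ → (-7,6,5)
river: ρ → (5,4,-8)
river: ρ → (-8,12,1)
river: ρ → (1,12,-8)
river: ρ → (-8,4,5)
river: ρ → (5,6,-7)
ρ-cycle length = 8 (tail of 0 descent steps not counted)

8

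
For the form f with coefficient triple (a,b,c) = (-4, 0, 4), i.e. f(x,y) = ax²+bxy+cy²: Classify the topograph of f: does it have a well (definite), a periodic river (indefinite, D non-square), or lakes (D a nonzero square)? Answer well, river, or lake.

D = b²−4ac = 0² − 4·(-4)·4 = 64
D = 8² is a perfect square ⇒ form factors over ℤ ⇒ lakes

lake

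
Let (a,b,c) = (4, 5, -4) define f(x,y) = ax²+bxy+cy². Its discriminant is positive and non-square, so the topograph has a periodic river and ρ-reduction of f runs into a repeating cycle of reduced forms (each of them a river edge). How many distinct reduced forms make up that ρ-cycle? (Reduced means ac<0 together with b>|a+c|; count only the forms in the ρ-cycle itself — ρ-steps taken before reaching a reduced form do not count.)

D = 89, ⌊√D⌋ = 9
river: ρ → (-4,3,5)
river: ρ → (5,7,-2)
river: ρ → (-2,9,1)
river: ρ → (1,9,-2)
river: ρ → (-2,7,5)
river: ρ → (5,3,-4)
river: ρ → (-4,5,4)
river: ρ → (4,3,-5)
river: ρ → (-5,7,2)
river: ρ → (2,9,-1)
river: ρ → (-1,9,2)
river: ρ → (2,7,-5)
river: ρ → (-5,3,4)
river: ρ → (4,5,-4)
ρ-cycle length = 14 (tail of 0 descent steps not counted)

14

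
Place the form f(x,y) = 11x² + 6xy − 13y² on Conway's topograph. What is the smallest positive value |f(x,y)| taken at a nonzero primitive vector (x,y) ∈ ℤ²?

river: ρ → (-13,20,4)
river: ρ → (4,20,-13)
river: ρ → (-13,6,11)
river: ρ → (11,16,-8)
river: ρ → (-8,16,11)
river: ρ → (11,6,-13)
closes: descent 0, river 6
min |a| on river = 4

4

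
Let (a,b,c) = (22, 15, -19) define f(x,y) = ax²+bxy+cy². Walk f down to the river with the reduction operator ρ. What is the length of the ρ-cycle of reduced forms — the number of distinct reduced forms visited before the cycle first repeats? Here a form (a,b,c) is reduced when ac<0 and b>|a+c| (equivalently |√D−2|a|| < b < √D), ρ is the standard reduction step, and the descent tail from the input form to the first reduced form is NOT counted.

D = 1897, ⌊√D⌋ = 43
river: ρ → (-19,23,18)
river: ρ → (18,13,-24)
river: ρ → (-24,35,7)
river: ρ → (7,35,-24)
river: ρ → (-24,13,18)
river: ρ → (18,23,-19)
river: ρ → (-19,15,22)
river: ρ → (22,29,-12)
river: ρ → (-12,43,1)
river: ρ → (1,43,-12)
river: ρ → (-12,29,22)
river: ρ → (22,15,-19)
ρ-cycle length = 12 (tail of 0 descent steps not counted)

12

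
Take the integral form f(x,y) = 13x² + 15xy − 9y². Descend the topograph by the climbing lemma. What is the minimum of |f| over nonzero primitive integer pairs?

river: ρ → (-9,21,7)
river: ρ → (7,21,-9)
river: ρ → (-9,15,13)
river: ρ → (13,11,-11)
river: ρ → (-11,11,13)
river: ρ → (13,15,-9)
closes: descent 0, river 6
min |a| on river = 7

7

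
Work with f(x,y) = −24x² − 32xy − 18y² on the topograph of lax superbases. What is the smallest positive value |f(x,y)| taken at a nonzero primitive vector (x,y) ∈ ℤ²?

translate: b→-16 (≡32 mod 48), so (24,32,18)→(24,-16,10)
flip: (24,-16,10)→(10,16,24)
translate: b→-4 (≡16 mod 20), so (10,16,24)→(10,-4,18)
reduced (well bottom): (10,-4,18) with a≤c, −a<b≤a
well minimum |f| = |-10| = 10 (negative-definite)

10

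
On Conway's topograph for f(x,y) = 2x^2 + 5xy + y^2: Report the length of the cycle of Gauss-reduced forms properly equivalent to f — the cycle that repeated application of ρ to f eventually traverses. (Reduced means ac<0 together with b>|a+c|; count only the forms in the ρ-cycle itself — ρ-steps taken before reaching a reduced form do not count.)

D = 17, ⌊√D⌋ = 4
descent: ρ → (1,3,-2)  [lands on river]
river: ρ → (-2,1,2)
river: ρ → (2,3,-1)
river: ρ → (-1,3,2)
river: ρ → (2,1,-2)
river: ρ → (-2,3,1)
ρ-cycle length = 6 (tail of 1 descent step not counted)

6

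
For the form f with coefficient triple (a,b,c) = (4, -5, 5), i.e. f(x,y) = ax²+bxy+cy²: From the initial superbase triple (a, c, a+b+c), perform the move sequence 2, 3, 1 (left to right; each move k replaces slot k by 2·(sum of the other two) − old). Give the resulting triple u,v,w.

start (4,5,4) = (f(1,0),f(0,1),f(1,1))
replace slot 2: 2·(4+4) − 5 = 11 → (4,11,4)
replace slot 3: 2·(4+11) − 4 = 26 → (4,11,26)
replace slot 1: 2·(11+26) − 4 = 70 → (70,11,26)

70,11,26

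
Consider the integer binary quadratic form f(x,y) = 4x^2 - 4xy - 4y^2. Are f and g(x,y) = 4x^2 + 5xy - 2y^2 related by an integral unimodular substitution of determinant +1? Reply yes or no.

D₁ = 80, D₂ = 57
discriminants differ ⇒ not SL₂(ℤ)-equivalent

no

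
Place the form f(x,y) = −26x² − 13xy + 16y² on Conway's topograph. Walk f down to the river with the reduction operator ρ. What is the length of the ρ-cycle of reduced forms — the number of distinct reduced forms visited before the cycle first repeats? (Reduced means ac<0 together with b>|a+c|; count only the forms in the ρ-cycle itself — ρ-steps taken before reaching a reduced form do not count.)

D = 1833, ⌊√D⌋ = 42
descent: ρ → (16,13,-26)  [lands on river]
river: ρ → (-26,39,3)
river: ρ → (3,39,-26)
river: ρ → (-26,13,16)
river: ρ → (16,19,-23)
river: ρ → (-23,27,12)
river: ρ → (12,21,-29)
river: ρ → (-29,37,4)
river: ρ → (4,35,-38)
river: ρ → (-38,41,1)
river: ρ → (1,41,-38)
river: ρ → (-38,35,4)
river: ρ → (4,37,-29)
river: ρ → (-29,21,12)
river: ρ → (12,27,-23)
river: ρ → (-23,19,16)
ρ-cycle length = 16 (tail of 1 descent step not counted)

16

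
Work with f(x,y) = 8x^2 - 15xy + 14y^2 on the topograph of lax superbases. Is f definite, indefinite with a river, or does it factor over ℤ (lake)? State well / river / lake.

D = b²−4ac = (-15)² − 4·8·14 = -223
D < 0 ⇒ definite ⇒ every region one sign ⇒ single well

well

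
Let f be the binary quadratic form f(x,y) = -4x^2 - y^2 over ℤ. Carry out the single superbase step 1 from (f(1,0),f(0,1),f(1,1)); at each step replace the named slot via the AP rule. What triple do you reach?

start (-4,-1,-5) = (f(1,0),f(0,1),f(1,1))
replace slot 1: 2·((-1)+(-5)) − (-4) = -8 → (-8,-1,-5)

-8,-1,-5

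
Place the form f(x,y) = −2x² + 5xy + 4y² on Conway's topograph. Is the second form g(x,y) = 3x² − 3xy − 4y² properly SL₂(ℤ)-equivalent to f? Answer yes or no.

D₁ = 57, D₂ = 57
river cycle of f (length 6): (4, 3, -3), (-3, 3, 4), (4, 5, -2), (-2, 7, 1), (1, 7, -2), (-2, 5, 4)
river cycle of g (length 6): (-4, 3, 3), (3, 3, -4), (-4, 5, 2), (2, 7, -1), (-1, 7, 2), (2, 5, -4)
cycles differ ⇒ inequivalent

no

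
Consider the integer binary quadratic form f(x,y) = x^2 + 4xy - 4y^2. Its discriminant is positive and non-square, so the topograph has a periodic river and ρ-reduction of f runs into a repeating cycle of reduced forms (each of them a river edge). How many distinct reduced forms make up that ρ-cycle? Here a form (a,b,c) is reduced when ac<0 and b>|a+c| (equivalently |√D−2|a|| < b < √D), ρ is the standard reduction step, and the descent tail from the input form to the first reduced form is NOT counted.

D = 32, ⌊√D⌋ = 5
river: ρ → (-4,4,1)
river: ρ → (1,4,-4)
ρ-cycle length = 2 (tail of 0 descent steps not counted)

2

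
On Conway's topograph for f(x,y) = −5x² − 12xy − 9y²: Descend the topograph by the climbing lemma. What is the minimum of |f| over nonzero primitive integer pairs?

translate: b→2 (≡12 mod 10), so (5,12,9)→(5,2,2)
flip: (5,2,2)→(2,-2,5)
translate: b→2 (≡-2 mod 4), so (2,-2,5)→(2,2,5)
reduced (well bottom): (2,2,5) with a≤c, −a<b≤a
well minimum |f| = |-2| = 2 (negative-definite)

2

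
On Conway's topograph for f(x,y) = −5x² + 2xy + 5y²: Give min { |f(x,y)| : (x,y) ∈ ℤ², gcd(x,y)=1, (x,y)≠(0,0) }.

river: ρ → (5,8,-2)
river: ρ → (-2,8,5)
river: ρ → (5,2,-5)
river: ρ → (-5,8,2)
river: ρ → (2,8,-5)
river: ρ → (-5,2,5)
closes: descent 0, river 6
min |a| on river = 2

2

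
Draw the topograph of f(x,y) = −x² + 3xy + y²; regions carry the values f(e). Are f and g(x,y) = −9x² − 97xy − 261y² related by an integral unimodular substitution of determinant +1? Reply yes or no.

D₁ = 13, D₂ = 13
river cycle of f (length 2): (1, 3, -1), (-1, 3, 1)
river cycle of g (length 2): (-1, 3, 1), (1, 3, -1)
cycles coincide ⇒ equivalent

yes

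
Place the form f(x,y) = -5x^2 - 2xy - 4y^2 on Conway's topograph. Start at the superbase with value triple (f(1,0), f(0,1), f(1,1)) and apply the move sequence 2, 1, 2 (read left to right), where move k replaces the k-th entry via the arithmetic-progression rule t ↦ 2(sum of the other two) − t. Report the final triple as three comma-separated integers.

start (-5,-4,-11) = (f(1,0),f(0,1),f(1,1))
replace slot 2: 2·((-5)+(-11)) − (-4) = -28 → (-5,-28,-11)
replace slot 1: 2·((-28)+(-11)) − (-5) = -73 → (-73,-28,-11)
replace slot 2: 2·((-73)+(-11)) − (-28) = -140 → (-73,-140,-11)

-73,-140,-11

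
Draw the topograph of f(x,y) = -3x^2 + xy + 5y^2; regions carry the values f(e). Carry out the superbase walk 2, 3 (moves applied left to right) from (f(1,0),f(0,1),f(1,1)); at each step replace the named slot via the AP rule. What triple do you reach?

start (-3,5,3) = (f(1,0),f(0,1),f(1,1))
replace slot 2: 2·((-3)+3) − 5 = -5 → (-3,-5,3)
replace slot 3: 2·((-3)+(-5)) − 3 = -19 → (-3,-5,-19)

-3,-5,-19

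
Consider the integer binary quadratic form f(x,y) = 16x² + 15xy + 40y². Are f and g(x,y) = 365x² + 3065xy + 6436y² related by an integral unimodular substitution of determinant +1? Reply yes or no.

D₁ = -2335, D₂ = -2335
f: reduced (well bottom): (16,15,40) with a≤c, −a<b≤a
g: translate: b→145 (≡3065 mod 730), so (365,3065,6436)→(365,145,16)
g: flip: (365,145,16)→(16,-145,365)
g: translate: b→15 (≡-145 mod 32), so (16,-145,365)→(16,15,40)
g: reduced (well bottom): (16,15,40) with a≤c, −a<b≤a
reduced forms (16, 15, 40) vs (16, 15, 40) ⇒ equivalent

yes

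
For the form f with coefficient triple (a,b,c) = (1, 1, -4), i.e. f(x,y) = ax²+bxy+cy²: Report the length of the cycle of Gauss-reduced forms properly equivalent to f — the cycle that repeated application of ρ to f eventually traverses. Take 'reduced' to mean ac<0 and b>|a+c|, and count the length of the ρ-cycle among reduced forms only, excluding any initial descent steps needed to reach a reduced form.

D = 17, ⌊√D⌋ = 4
descent: ρ → (-4,-1,1)
descent: ρ → (1,3,-2)  [lands on river]
river: ρ → (-2,1,2)
river: ρ → (2,3,-1)
river: ρ → (-1,3,2)
river: ρ → (2,1,-2)
river: ρ → (-2,3,1)
ρ-cycle length = 6 (tail of 2 descent steps not counted)

6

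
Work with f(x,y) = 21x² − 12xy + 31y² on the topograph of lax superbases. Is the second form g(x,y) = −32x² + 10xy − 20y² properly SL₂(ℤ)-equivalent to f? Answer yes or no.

D₁ = -2460, D₂ = -2460
f: reduced (well bottom): (21,-12,31) with a≤c, −a<b≤a
g is negative-definite; reduce −g:
−g: flip: (32,-10,20)→(20,10,32)
−g: reduced (well bottom): (20,10,32) with a≤c, −a<b≤a
flip sign back: reduced form of g is (-20,-10,-32)
reduced forms (21, -12, 31) vs (-20, -10, -32) ⇒ inequivalent

no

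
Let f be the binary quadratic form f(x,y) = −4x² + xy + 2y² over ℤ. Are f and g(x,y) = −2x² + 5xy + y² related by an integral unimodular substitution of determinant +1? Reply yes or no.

D₁ = 33, D₂ = 33
river cycle of f (length 4): (2, 3, -3), (-3, 3, 2), (2, 5, -1), (-1, 5, 2)
river cycle of g (length 4): (1, 5, -2), (-2, 3, 3), (3, 3, -2), (-2, 5, 1)
cycles differ ⇒ inequivalent

no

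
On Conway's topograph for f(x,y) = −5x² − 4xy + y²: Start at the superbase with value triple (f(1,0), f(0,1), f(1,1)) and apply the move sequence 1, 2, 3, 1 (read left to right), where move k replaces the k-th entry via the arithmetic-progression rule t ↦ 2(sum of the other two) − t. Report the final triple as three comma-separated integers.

start (-5,1,-8) = (f(1,0),f(0,1),f(1,1))
replace slot 1: 2·(1+(-8)) − (-5) = -9 → (-9,1,-8)
replace slot 2: 2·((-9)+(-8)) − 1 = -35 → (-9,-35,-8)
replace slot 3: 2·((-9)+(-35)) − (-8) = -80 → (-9,-35,-80)
replace slot 1: 2·((-35)+(-80)) − (-9) = -221 → (-221,-35,-80)

-221,-35,-80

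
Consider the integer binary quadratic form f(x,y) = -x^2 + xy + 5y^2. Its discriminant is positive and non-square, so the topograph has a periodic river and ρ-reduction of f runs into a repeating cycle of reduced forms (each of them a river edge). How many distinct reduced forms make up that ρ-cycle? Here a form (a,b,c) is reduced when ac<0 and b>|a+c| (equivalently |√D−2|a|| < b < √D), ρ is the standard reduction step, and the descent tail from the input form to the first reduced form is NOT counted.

D = 21, ⌊√D⌋ = 4
descent: ρ → (5,-1,-1)
descent: ρ → (-1,3,3)  [lands on river]
river: ρ → (3,3,-1)
ρ-cycle length = 2 (tail of 2 descent steps not counted)

2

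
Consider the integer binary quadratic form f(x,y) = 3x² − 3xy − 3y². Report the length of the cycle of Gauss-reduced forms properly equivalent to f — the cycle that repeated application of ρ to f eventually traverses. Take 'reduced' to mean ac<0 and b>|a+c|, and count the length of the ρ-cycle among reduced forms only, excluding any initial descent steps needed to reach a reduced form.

D = 45, ⌊√D⌋ = 6
descent: ρ → (-3,3,3)  [lands on river]
river: ρ → (3,3,-3)
ρ-cycle length = 2 (tail of 1 descent step not counted)

2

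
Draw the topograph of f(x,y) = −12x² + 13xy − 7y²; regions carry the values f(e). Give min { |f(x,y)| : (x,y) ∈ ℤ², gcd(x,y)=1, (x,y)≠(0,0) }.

translate: b→11 (≡-13 mod 24), so (12,-13,7)→(12,11,6)
flip: (12,11,6)→(6,-11,12)
translate: b→1 (≡-11 mod 12), so (6,-11,12)→(6,1,7)
reduced (well bottom): (6,1,7) with a≤c, −a<b≤a
well minimum |f| = |-6| = 6 (negative-definite)

6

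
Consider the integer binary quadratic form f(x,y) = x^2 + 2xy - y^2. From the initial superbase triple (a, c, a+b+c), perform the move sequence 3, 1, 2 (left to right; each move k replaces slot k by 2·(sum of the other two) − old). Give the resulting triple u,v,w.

start (1,-1,2) = (f(1,0),f(0,1),f(1,1))
replace slot 3: 2·(1+(-1)) − 2 = -2 → (1,-1,-2)
replace slot 1: 2·((-1)+(-2)) − 1 = -7 → (-7,-1,-2)
replace slot 2: 2·((-7)+(-2)) − (-1) = -17 → (-7,-17,-2)

-7,-17,-2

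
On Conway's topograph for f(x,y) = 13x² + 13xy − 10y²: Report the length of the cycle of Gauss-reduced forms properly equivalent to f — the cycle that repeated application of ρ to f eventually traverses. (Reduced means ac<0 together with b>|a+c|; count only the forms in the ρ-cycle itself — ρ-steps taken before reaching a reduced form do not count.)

D = 689, ⌊√D⌋ = 26
river: ρ → (-10,7,16)
river: ρ → (16,25,-1)
river: ρ → (-1,25,16)
river: ρ → (16,7,-10)
river: ρ → (-10,13,13)
river: ρ → (13,13,-10)
ρ-cycle length = 6 (tail of 0 descent steps not counted)

6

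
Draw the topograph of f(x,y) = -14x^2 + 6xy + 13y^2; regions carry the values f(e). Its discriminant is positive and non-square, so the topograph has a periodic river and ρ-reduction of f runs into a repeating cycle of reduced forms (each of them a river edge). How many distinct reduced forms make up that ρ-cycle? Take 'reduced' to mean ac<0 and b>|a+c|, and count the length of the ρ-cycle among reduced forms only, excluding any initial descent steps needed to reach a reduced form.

D = 764, ⌊√D⌋ = 27
river: ρ → (13,20,-7)
river: ρ → (-7,22,10)
river: ρ → (10,18,-11)
river: ρ → (-11,26,2)
river: ρ → (2,26,-11)
river: ρ → (-11,18,10)
river: ρ → (10,22,-7)
river: ρ → (-7,20,13)
river: ρ → (13,6,-14)
river: ρ → (-14,22,5)
river: ρ → (5,18,-22)
river: ρ → (-22,26,1)
river: ρ → (1,26,-22)
river: ρ → (-22,18,5)
river: ρ → (5,22,-14)
river: ρ → (-14,6,13)
ρ-cycle length = 16 (tail of 0 descent steps not counted)

16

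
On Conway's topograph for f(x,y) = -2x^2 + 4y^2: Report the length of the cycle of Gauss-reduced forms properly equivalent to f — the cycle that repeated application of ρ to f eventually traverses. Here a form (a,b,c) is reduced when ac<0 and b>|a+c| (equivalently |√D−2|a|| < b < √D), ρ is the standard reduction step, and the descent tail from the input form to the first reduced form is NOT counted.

D = 32, ⌊√D⌋ = 5
descent: ρ → (4,0,-2)
descent: ρ → (-2,4,2)  [lands on river]
river: ρ → (2,4,-2)
ρ-cycle length = 2 (tail of 2 descent steps not counted)

2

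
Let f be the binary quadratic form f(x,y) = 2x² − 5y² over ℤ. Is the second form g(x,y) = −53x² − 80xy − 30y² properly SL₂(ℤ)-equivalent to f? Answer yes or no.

D₁ = 40, D₂ = 40
river cycle of f (length 6): (2, 4, -3), (-3, 2, 3), (3, 4, -2), (-2, 4, 3), (3, 2, -3), (-3, 4, 2)
river cycle of g (length 6): (-3, 4, 2), (2, 4, -3), (-3, 2, 3), (3, 4, -2), (-2, 4, 3), (3, 2, -3)
cycles coincide ⇒ equivalent

yes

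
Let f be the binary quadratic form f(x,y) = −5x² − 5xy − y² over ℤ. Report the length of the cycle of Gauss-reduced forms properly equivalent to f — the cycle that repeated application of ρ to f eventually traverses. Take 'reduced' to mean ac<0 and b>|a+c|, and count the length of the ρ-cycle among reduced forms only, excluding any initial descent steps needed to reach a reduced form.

D = 5, ⌊√D⌋ = 2
descent: ρ → (-1,1,1)  [lands on river]
river: ρ → (1,1,-1)
ρ-cycle length = 2 (tail of 1 descent step not counted)

2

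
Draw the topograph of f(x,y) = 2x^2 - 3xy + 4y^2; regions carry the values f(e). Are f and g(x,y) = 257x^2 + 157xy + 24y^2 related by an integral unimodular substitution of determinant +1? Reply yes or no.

D₁ = -23, D₂ = -23
f: translate: b→1 (≡-3 mod 4), so (2,-3,4)→(2,1,3)
f: reduced (well bottom): (2,1,3) with a≤c, −a<b≤a
g: flip: (257,157,24)→(24,-157,257)
g: translate: b→-13 (≡-157 mod 48), so (24,-157,257)→(24,-13,2)
g: flip: (24,-13,2)→(2,13,24)
g: translate: b→1 (≡13 mod 4), so (2,13,24)→(2,1,3)
g: reduced (well bottom): (2,1,3) with a≤c, −a<b≤a
reduced forms (2, 1, 3) vs (2, 1, 3) ⇒ equivalent

yes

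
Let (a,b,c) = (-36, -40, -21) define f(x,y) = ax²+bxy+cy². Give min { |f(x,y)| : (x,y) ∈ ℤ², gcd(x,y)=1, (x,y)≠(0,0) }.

translate: b→-32 (≡40 mod 72), so (36,40,21)→(36,-32,17)
flip: (36,-32,17)→(17,32,36)
translate: b→-2 (≡32 mod 34), so (17,32,36)→(17,-2,21)
reduced (well bottom): (17,-2,21) with a≤c, −a<b≤a
well minimum |f| = |-17| = 17 (negative-definite)

17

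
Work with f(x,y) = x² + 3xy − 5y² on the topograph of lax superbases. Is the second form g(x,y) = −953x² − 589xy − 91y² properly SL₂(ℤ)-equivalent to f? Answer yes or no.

D₁ = 29, D₂ = 29
river cycle of f (length 2): (1, 5, -1), (-1, 5, 1)
river cycle of g (length 2): (1, 5, -1), (-1, 5, 1)
cycles coincide ⇒ equivalent

yes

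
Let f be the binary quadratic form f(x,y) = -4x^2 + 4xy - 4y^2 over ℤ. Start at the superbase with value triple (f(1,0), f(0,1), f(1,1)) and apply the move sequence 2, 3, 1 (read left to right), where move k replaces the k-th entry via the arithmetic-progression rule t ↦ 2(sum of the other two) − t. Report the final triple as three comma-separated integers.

start (-4,-4,-4) = (f(1,0),f(0,1),f(1,1))
replace slot 2: 2·((-4)+(-4)) − (-4) = -12 → (-4,-12,-4)
replace slot 3: 2·((-4)+(-12)) − (-4) = -28 → (-4,-12,-28)
replace slot 1: 2·((-12)+(-28)) − (-4) = -76 → (-76,-12,-28)

-76,-12,-28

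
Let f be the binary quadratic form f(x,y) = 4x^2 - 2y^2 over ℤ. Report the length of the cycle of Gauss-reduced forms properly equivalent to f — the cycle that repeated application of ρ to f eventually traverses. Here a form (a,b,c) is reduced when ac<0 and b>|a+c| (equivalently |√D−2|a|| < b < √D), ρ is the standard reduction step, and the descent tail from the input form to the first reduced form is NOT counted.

D = 32, ⌊√D⌋ = 5
descent: ρ → (-2,4,2)  [lands on river]
river: ρ → (2,4,-2)
ρ-cycle length = 2 (tail of 1 descent step not counted)

2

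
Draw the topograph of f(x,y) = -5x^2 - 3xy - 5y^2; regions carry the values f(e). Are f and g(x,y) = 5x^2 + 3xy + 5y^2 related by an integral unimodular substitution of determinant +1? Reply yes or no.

D₁ = -91, D₂ = -91
f is negative-definite; reduce −f:
−f: reduced (well bottom): (5,3,5) with a≤c, −a<b≤a
flip sign back: reduced form of f is (-5,-3,-5)
g: reduced (well bottom): (5,3,5) with a≤c, −a<b≤a
reduced forms (-5, -3, -5) vs (5, 3, 5) ⇒ inequivalent

no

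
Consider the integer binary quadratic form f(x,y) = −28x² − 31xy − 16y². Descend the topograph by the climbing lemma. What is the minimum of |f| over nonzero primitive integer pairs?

translate: b→-25 (≡31 mod 56), so (28,31,16)→(28,-25,13)
flip: (28,-25,13)→(13,25,28)
translate: b→-1 (≡25 mod 26), so (13,25,28)→(13,-1,16)
reduced (well bottom): (13,-1,16) with a≤c, −a<b≤a
well minimum |f| = |-13| = 13 (negative-definite)

13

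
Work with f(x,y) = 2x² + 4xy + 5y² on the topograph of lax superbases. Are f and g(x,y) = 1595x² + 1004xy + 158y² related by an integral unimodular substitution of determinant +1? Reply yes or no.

D₁ = -24, D₂ = -24
f: translate: b→0 (≡4 mod 4), so (2,4,5)→(2,0,3)
f: reduced (well bottom): (2,0,3) with a≤c, −a<b≤a
g: flip: (1595,1004,158)→(158,-1004,1595)
g: translate: b→-56 (≡-1004 mod 316), so (158,-1004,1595)→(158,-56,5)
g: flip: (158,-56,5)→(5,56,158)
g: translate: b→-4 (≡56 mod 10), so (5,56,158)→(5,-4,2)
g: flip: (5,-4,2)→(2,4,5)
g: translate: b→0 (≡4 mod 4), so (2,4,5)→(2,0,3)
g: reduced (well bottom): (2,0,3) with a≤c, −a<b≤a
reduced forms (2, 0, 3) vs (2, 0, 3) ⇒ equivalent

yes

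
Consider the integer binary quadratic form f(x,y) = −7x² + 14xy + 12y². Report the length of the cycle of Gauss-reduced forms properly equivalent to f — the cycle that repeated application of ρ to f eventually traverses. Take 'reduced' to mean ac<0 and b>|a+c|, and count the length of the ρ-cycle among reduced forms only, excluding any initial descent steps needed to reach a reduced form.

D = 532, ⌊√D⌋ = 23
river: ρ → (12,10,-9)
river: ρ → (-9,8,13)
river: ρ → (13,18,-4)
river: ρ → (-4,22,3)
river: ρ → (3,20,-11)
river: ρ → (-11,2,12)
river: ρ → (12,22,-1)
river: ρ → (-1,22,12)
river: ρ → (12,2,-11)
river: ρ → (-11,20,3)
river: ρ → (3,22,-4)
river: ρ → (-4,18,13)
river: ρ → (13,8,-9)
river: ρ → (-9,10,12)
river: ρ → (12,14,-7)
river: ρ → (-7,14,12)
ρ-cycle length = 16 (tail of 0 descent steps not counted)

16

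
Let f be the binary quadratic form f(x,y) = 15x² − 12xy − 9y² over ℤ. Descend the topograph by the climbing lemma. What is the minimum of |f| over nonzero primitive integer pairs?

descent: ρ → (-9,12,15)  [lands on river]
river: ρ → (15,18,-6)
river: ρ → (-6,18,15)
river: ρ → (15,12,-9)
river: ρ → (-9,24,3)
river: ρ → (3,24,-9)
closes: descent 1, river 6
min |a| on river = 3

3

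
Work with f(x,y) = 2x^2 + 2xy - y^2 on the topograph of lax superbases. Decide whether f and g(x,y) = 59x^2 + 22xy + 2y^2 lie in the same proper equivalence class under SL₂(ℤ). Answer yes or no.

D₁ = 12, D₂ = 12
river cycle of f (length 2): (-1, 2, 2), (2, 2, -1)
river cycle of g (length 2): (2, 2, -1), (-1, 2, 2)
cycles coincide ⇒ equivalent

yes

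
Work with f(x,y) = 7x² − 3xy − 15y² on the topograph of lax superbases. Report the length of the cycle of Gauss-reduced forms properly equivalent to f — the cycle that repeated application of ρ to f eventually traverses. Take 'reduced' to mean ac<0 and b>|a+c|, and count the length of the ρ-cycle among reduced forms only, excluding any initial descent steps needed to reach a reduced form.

D = 429, ⌊√D⌋ = 20
descent: ρ → (-15,3,7)
descent: ρ → (7,11,-11)  [lands on river]
river: ρ → (-11,11,7)
river: ρ → (7,17,-5)
river: ρ → (-5,13,13)
river: ρ → (13,13,-5)
river: ρ → (-5,17,7)
ρ-cycle length = 6 (tail of 2 descent steps not counted)

6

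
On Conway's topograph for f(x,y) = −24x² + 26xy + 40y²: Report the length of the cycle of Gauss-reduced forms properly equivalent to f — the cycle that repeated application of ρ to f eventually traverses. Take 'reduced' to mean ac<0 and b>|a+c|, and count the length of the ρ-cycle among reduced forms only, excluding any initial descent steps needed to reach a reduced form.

D = 4516, ⌊√D⌋ = 67
river: ρ → (40,54,-10)
river: ρ → (-10,66,4)
river: ρ → (4,62,-42)
river: ρ → (-42,22,24)
river: ρ → (24,26,-40)
river: ρ → (-40,54,10)
river: ρ → (10,66,-4)
river: ρ → (-4,62,42)
river: ρ → (42,22,-24)
river: ρ → (-24,26,40)
ρ-cycle length = 10 (tail of 0 descent steps not counted)

10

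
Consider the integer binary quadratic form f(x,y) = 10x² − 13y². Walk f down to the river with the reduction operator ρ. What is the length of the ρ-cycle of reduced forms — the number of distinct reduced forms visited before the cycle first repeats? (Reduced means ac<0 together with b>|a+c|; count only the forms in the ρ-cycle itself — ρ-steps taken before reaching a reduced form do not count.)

D = 520, ⌊√D⌋ = 22
descent: ρ → (-13,0,10)
descent: ρ → (10,20,-3)  [lands on river]
river: ρ → (-3,22,3)
river: ρ → (3,20,-10)
river: ρ → (-10,20,3)
river: ρ → (3,22,-3)
river: ρ → (-3,20,10)
ρ-cycle length = 6 (tail of 2 descent steps not counted)

6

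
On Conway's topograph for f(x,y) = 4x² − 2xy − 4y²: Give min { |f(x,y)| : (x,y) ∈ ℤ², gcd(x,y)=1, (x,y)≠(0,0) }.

descent: ρ → (-4,2,4)  [lands on river]
river: ρ → (4,6,-2)
river: ρ → (-2,6,4)
river: ρ → (4,2,-4)
river: ρ → (-4,6,2)
river: ρ → (2,6,-4)
closes: descent 1, river 6
min |a| on river = 2

2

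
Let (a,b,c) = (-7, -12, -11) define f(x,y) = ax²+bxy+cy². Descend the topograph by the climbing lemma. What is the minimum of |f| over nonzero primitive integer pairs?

translate: b→-2 (≡12 mod 14), so (7,12,11)→(7,-2,6)
flip: (7,-2,6)→(6,2,7)
reduced (well bottom): (6,2,7) with a≤c, −a<b≤a
well minimum |f| = |-6| = 6 (negative-definite)

6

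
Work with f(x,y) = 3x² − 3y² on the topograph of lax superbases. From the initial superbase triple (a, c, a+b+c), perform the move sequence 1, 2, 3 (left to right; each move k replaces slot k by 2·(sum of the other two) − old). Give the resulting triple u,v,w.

start (3,-3,0) = (f(1,0),f(0,1),f(1,1))
replace slot 1: 2·((-3)+0) − 3 = -9 → (-9,-3,0)
replace slot 2: 2·((-9)+0) − (-3) = -15 → (-9,-15,0)
replace slot 3: 2·((-9)+(-15)) − 0 = -48 → (-9,-15,-48)

-9,-15,-48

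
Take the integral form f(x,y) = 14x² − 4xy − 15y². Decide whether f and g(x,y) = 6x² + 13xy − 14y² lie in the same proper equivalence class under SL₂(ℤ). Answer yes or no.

D₁ = 856, D₂ = 505
discriminants differ ⇒ not SL₂(ℤ)-equivalent

no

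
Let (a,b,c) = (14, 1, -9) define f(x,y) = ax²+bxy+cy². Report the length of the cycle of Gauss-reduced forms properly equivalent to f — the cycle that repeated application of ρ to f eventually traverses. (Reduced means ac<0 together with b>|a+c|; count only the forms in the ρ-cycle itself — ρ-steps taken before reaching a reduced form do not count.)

D = 505, ⌊√D⌋ = 22
descent: ρ → (-9,17,6)  [lands on river]
river: ρ → (6,19,-6)
river: ρ → (-6,17,9)
river: ρ → (9,19,-4)
river: ρ → (-4,21,4)
river: ρ → (4,19,-9)
ρ-cycle length = 6 (tail of 1 descent step not counted)

6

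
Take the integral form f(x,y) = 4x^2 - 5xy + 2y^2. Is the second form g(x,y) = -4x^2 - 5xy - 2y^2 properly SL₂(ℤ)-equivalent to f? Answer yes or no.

D₁ = -7, D₂ = -7
f: translate: b→3 (≡-5 mod 8), so (4,-5,2)→(4,3,1)
f: flip: (4,3,1)→(1,-3,4)
f: translate: b→1 (≡-3 mod 2), so (1,-3,4)→(1,1,2)
f: reduced (well bottom): (1,1,2) with a≤c, −a<b≤a
g is negative-definite; reduce −g:
−g: translate: b→-3 (≡5 mod 8), so (4,5,2)→(4,-3,1)
−g: flip: (4,-3,1)→(1,3,4)
−g: translate: b→1 (≡3 mod 2), so (1,3,4)→(1,1,2)
−g: reduced (well bottom): (1,1,2) with a≤c, −a<b≤a
flip sign back: reduced form of g is (-1,-1,-2)
reduced forms (1, 1, 2) vs (-1, -1, -2) ⇒ inequivalent

no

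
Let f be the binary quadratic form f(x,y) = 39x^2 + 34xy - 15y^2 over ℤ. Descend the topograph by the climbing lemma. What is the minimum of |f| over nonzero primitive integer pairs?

river: ρ → (-15,56,6)
river: ρ → (6,52,-33)
river: ρ → (-33,14,25)
river: ρ → (25,36,-22)
river: ρ → (-22,52,9)
river: ρ → (9,56,-10)
river: ρ → (-10,44,39)
river: ρ → (39,34,-15)
closes: descent 0, river 8
min |a| on river = 6

6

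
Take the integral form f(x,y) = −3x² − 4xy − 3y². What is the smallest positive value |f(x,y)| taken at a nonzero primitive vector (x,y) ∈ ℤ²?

translate: b→-2 (≡4 mod 6), so (3,4,3)→(3,-2,2)
flip: (3,-2,2)→(2,2,3)
reduced (well bottom): (2,2,3) with a≤c, −a<b≤a
well minimum |f| = |-2| = 2 (negative-definite)

2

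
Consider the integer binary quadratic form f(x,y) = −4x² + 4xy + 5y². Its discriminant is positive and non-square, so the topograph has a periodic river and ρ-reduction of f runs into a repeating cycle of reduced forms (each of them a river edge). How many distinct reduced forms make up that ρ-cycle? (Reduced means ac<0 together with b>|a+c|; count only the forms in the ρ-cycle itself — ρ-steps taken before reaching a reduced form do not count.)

D = 96, ⌊√D⌋ = 9
river: ρ → (5,6,-3)
river: ρ → (-3,6,5)
river: ρ → (5,4,-4)
river: ρ → (-4,4,5)
ρ-cycle length = 4 (tail of 0 descent steps not counted)

4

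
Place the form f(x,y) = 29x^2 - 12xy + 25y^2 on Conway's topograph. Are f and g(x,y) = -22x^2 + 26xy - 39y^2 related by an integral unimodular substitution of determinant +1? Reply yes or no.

D₁ = -2756, D₂ = -2756
f: flip: (29,-12,25)→(25,12,29)
f: reduced (well bottom): (25,12,29) with a≤c, −a<b≤a
g is negative-definite; reduce −g:
−g: translate: b→18 (≡-26 mod 44), so (22,-26,39)→(22,18,35)
−g: reduced (well bottom): (22,18,35) with a≤c, −a<b≤a
flip sign back: reduced form of g is (-22,-18,-35)
reduced forms (25, 12, 29) vs (-22, -18, -35) ⇒ inequivalent

no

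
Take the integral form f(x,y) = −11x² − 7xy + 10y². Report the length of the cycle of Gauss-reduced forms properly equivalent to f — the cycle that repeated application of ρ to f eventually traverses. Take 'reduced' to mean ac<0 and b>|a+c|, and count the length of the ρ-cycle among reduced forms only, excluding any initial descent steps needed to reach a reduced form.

D = 489, ⌊√D⌋ = 22
descent: ρ → (10,7,-11)  [lands on river]
river: ρ → (-11,15,6)
river: ρ → (6,21,-2)
river: ρ → (-2,19,16)
river: ρ → (16,13,-5)
river: ρ → (-5,17,10)
river: ρ → (10,3,-12)
river: ρ → (-12,21,1)
river: ρ → (1,21,-12)
river: ρ → (-12,3,10)
river: ρ → (10,17,-5)
river: ρ → (-5,13,16)
river: ρ → (16,19,-2)
river: ρ → (-2,21,6)
river: ρ → (6,15,-11)
river: ρ → (-11,7,10)
river: ρ → (10,13,-8)
river: ρ → (-8,19,4)
river: ρ → (4,21,-3)
river: ρ → (-3,21,4)
river: ρ → (4,19,-8)
river: ρ → (-8,13,10)
ρ-cycle length = 22 (tail of 1 descent step not counted)

22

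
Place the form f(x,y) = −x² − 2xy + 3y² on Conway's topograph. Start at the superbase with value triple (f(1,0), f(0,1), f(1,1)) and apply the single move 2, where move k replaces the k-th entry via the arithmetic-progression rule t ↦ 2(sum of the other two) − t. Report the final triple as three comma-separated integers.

start (-1,3,0) = (f(1,0),f(0,1),f(1,1))
replace slot 2: 2·((-1)+0) − 3 = -5 → (-1,-5,0)

-1,-5,0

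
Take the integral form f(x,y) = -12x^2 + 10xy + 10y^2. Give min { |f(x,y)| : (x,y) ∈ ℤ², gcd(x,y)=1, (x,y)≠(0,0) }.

river: ρ → (10,10,-12)
river: ρ → (-12,14,8)
river: ρ → (8,18,-8)
river: ρ → (-8,14,12)
river: ρ → (12,10,-10)
river: ρ → (-10,10,12)
river: ρ → (12,14,-8)
river: ρ → (-8,18,8)
river: ρ → (8,14,-12)
river: ρ → (-12,10,10)
closes: descent 0, river 10
min |a| on river = 8

8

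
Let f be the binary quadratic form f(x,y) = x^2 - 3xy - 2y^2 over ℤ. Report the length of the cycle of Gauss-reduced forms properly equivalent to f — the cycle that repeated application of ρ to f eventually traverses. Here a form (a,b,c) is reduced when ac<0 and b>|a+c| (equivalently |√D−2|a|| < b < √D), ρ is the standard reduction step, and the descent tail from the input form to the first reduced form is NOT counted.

D = 17, ⌊√D⌋ = 4
descent: ρ → (-2,3,1)  [lands on river]
river: ρ → (1,3,-2)
river: ρ → (-2,1,2)
river: ρ → (2,3,-1)
river: ρ → (-1,3,2)
river: ρ → (2,1,-2)
ρ-cycle length = 6 (tail of 1 descent step not counted)

6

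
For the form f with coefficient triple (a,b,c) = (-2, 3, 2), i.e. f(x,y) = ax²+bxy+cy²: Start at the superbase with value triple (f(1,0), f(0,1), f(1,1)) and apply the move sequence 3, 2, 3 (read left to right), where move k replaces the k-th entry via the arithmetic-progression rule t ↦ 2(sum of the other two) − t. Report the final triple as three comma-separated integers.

start (-2,2,3) = (f(1,0),f(0,1),f(1,1))
replace slot 3: 2·((-2)+2) − 3 = -3 → (-2,2,-3)
replace slot 2: 2·((-2)+(-3)) − 2 = -12 → (-2,-12,-3)
replace slot 3: 2·((-2)+(-12)) − (-3) = -25 → (-2,-12,-25)

-2,-12,-25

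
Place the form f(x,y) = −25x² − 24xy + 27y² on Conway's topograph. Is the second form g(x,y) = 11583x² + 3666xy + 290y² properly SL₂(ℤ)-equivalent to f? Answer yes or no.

D₁ = 3276, D₂ = 3276
river cycle of f (length 10): (27, 24, -25), (-25, 26, 26), (26, 26, -25), (-25, 24, 27), (27, 30, -22), (-22, 14, 35), (35, 56, -1), (-1, 56, 35), (35, 14, -22), (-22, 30, 27)
river cycle of g (length 10): (27, 24, -25), (-25, 26, 26), (26, 26, -25), (-25, 24, 27), (27, 30, -22), (-22, 14, 35), (35, 56, -1), (-1, 56, 35), (35, 14, -22), (-22, 30, 27)
cycles coincide ⇒ equivalent

yes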